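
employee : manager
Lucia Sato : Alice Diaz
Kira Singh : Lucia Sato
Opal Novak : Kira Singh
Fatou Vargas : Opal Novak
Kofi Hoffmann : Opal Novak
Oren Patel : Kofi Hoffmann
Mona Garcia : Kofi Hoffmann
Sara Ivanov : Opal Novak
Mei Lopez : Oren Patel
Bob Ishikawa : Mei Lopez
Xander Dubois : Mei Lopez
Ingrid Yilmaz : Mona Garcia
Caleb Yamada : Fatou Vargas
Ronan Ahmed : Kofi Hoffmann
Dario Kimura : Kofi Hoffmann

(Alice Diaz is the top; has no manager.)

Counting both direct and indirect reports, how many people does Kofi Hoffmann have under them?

Kofi Hoffmann directly manages Oren Patel, Mona Garcia, Ronan Ahmed, Dario Kimura. Under Oren Patel: Mei Lopez, Xander Dubois, Bob Ishikawa (3). Under Mona Garcia: Ingrid Yilmaz (1). Ronan Ahmed has no reports. Dario Kimura has no reports. So Kofi Hoffmann's organization is 4 direct reports plus everyone under them: 4 + 2 + 1 + 1 = 8.

8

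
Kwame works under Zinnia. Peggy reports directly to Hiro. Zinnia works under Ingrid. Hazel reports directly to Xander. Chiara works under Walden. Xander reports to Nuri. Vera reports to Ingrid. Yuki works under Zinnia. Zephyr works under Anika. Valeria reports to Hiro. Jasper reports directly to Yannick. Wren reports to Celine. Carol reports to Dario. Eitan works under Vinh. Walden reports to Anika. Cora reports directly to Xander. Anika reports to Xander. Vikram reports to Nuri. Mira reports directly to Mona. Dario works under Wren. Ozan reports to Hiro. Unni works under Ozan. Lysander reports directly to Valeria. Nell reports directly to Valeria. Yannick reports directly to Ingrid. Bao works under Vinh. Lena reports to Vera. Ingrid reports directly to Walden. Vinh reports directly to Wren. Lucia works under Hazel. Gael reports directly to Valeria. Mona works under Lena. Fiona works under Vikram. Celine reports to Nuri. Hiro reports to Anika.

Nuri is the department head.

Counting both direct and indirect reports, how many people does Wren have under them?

Wren directly manages Vinh, Dario. Under Vinh: Eitan, Bao (2). Under Dario: Carol (1). So Wren's organization is 2 direct reports plus everyone under them: 3 + 2 = 5.

5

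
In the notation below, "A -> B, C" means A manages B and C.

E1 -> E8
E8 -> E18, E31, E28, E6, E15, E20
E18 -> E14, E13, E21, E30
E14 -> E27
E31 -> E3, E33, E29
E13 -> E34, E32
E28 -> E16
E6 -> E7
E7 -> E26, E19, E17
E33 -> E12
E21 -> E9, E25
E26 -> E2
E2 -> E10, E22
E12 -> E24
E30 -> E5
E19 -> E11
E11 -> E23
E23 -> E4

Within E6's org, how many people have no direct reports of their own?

4

The people in E6's organization with no one reporting to them are E17, E4, E22, E10. That is 4.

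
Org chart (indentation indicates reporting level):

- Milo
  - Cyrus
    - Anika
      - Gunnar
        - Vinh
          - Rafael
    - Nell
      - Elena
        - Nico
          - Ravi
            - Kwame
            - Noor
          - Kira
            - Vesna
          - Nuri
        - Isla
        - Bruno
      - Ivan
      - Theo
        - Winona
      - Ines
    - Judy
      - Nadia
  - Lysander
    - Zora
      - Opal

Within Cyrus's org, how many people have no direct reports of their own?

The people in Cyrus's organization with no one reporting to them are Nadia, Ines, Winona, Ivan, Bruno, Isla, Nuri, Vesna, Noor, Kwame, Rafael. That is 11.

11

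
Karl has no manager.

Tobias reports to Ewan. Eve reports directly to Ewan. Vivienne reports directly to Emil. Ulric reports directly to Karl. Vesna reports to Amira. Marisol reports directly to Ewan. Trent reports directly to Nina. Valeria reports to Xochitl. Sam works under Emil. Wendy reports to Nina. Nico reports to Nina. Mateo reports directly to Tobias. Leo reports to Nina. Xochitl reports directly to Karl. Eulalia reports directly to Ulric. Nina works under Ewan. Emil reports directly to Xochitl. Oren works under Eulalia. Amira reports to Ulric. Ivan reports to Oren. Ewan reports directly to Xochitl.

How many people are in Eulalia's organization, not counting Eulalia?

Eulalia directly manages Oren. Under Oren: Ivan (1). That's 2 in total.

2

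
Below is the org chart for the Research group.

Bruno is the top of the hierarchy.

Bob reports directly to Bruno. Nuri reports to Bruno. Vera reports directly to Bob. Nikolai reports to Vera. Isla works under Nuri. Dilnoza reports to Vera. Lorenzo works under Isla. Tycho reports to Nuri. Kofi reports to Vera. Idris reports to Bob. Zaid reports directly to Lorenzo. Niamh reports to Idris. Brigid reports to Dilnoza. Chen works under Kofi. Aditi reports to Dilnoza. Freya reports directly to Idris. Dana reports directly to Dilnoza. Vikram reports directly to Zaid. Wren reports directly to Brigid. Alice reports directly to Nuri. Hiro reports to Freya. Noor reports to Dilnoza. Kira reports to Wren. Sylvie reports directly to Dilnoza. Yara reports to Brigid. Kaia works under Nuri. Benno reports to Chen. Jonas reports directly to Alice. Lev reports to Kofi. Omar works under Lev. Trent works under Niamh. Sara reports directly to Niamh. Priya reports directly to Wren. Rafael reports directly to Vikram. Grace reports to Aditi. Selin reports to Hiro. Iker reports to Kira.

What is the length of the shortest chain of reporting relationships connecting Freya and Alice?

Freya is 3 levels below Bruno, and Alice is 2 levels below Bruno (their lowest common manager). The shortest path runs up from Freya to Bruno and back down to Alice: 3 + 2 = 5 links.

5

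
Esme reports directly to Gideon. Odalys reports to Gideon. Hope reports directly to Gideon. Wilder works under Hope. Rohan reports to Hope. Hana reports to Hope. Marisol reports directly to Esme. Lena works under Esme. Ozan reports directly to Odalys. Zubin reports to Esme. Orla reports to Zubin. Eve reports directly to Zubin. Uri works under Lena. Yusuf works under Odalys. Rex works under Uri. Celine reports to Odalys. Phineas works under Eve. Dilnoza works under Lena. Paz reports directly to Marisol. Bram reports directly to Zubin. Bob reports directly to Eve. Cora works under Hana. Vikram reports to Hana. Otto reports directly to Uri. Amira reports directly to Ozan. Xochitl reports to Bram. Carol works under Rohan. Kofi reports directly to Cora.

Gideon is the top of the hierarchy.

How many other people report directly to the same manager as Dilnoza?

1

Dilnoza reports to Lena. Lena's other direct reports are Uri — 1 peer.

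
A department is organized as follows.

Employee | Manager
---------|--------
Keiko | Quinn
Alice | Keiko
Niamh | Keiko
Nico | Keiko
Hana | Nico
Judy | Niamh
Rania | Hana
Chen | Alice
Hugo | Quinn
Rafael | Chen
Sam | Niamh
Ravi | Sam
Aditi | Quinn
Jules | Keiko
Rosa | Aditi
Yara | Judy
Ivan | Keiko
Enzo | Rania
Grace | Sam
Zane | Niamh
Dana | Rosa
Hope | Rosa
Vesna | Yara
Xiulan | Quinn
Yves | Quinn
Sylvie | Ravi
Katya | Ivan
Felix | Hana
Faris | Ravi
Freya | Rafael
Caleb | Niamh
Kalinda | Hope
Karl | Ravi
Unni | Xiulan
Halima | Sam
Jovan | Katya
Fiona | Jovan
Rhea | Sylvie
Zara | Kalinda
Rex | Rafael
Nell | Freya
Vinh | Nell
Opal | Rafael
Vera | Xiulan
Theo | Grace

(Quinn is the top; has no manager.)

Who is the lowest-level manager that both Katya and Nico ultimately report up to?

Keiko

Katya's chain of managers is Ivan, Keiko, Quinn. Nico's chain of managers is Keiko, Quinn. The first manager that appears in both chains is Keiko.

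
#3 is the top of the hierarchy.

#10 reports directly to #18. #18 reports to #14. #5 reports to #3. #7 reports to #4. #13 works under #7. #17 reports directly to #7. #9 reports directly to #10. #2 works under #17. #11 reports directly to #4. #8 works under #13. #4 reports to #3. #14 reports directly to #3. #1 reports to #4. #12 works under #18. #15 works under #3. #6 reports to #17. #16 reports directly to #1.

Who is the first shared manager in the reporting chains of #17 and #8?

#17's chain of managers is #7, #4, #3. #8's chain of managers is #13, #7, #4, #3. The first manager that appears in both chains is #7.

#7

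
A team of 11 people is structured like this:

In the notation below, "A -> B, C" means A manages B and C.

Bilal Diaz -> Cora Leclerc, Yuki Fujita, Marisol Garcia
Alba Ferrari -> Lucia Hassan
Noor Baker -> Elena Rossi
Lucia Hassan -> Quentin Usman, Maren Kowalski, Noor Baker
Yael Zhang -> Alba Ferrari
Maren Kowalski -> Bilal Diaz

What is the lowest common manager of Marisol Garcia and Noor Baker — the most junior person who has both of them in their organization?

Lucia Hassan

Marisol Garcia's chain of managers is Bilal Diaz, Maren Kowalski, Lucia Hassan, Alba Ferrari, Yael Zhang. Noor Baker's chain of managers is Lucia Hassan, Alba Ferrari, Yael Zhang. The first manager that appears in both chains is Lucia Hassan.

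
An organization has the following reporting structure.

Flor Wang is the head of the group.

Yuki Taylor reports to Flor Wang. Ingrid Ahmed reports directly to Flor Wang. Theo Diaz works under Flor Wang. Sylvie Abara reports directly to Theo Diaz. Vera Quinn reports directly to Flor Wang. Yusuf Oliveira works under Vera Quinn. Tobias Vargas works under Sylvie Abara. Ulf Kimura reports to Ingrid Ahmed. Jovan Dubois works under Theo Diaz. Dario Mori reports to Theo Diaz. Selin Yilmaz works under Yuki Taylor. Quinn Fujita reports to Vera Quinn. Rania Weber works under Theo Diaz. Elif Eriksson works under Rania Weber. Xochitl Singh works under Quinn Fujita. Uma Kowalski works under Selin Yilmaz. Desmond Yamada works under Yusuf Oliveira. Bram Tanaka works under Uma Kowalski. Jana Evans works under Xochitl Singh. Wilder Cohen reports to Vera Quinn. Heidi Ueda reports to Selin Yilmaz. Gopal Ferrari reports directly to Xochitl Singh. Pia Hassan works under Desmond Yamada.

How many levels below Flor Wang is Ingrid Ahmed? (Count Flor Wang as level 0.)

1

Chain from Ingrid Ahmed up to Flor Wang: Ingrid Ahmed → Flor Wang. That is 1 step up, so Ingrid Ahmed is 1 level below Flor Wang.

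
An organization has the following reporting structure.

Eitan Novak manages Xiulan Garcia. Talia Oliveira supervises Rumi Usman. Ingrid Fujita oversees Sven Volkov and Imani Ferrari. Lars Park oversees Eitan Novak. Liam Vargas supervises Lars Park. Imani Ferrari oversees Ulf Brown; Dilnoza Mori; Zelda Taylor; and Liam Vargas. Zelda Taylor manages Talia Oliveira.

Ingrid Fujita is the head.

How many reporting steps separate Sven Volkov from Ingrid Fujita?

Chain from Sven Volkov up to Ingrid Fujita: Sven Volkov → Ingrid Fujita. That is 1 step up, so Sven Volkov is 1 level below Ingrid Fujita.

1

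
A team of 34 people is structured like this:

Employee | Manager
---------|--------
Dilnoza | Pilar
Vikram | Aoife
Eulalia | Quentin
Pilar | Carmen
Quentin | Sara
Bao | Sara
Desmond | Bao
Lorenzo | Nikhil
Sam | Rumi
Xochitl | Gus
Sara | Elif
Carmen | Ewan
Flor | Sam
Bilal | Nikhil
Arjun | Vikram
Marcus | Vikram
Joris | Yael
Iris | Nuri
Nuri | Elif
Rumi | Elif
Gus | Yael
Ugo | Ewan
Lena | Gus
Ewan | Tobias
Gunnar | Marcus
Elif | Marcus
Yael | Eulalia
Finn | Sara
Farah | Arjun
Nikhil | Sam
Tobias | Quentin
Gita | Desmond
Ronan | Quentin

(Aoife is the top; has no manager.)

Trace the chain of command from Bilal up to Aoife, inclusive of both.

Bilal reports to Nikhil. Nikhil reports to Sam. Sam reports to Rumi. Rumi reports to Elif. Elif reports to Marcus. Marcus reports to Vikram. Vikram reports to Aoife. Aoife is at the top.

Bilal -> Nikhil -> Sam -> Rumi -> Elif -> Marcus -> Vikram -> Aoife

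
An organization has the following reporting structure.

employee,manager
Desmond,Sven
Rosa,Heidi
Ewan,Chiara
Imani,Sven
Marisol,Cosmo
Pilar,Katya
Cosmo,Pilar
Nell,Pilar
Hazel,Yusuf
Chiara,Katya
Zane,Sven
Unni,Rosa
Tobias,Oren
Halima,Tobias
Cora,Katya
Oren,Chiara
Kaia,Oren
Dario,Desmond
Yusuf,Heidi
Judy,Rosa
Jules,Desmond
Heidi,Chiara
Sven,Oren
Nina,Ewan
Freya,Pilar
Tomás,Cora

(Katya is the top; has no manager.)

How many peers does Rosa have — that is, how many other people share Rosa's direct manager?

1

Rosa reports to Heidi. Heidi's other direct reports are Yusuf — 1 peer.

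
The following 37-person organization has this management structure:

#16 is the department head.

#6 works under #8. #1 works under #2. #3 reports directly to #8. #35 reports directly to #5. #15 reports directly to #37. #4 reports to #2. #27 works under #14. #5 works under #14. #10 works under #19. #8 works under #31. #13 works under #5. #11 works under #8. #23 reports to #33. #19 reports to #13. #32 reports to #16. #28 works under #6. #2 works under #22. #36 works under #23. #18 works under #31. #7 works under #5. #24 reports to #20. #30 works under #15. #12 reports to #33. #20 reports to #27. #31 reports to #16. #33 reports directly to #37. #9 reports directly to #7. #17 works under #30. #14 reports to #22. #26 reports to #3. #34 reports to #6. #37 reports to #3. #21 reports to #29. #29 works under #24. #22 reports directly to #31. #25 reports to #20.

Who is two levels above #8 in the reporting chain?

#8 reports to #31, and #31 reports to #16. So #8's skip-level manager is #16.

#16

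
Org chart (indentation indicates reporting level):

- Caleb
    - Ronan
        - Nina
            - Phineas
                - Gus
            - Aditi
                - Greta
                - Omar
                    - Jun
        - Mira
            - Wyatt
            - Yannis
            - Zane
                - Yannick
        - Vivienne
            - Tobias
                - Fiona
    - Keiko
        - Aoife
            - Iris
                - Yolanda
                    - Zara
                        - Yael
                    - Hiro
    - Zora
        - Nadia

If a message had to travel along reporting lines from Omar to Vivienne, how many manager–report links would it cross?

4

Omar is 3 levels below Ronan, and Vivienne is 1 level below Ronan (their lowest common manager). The shortest path runs up from Omar to Ronan and back down to Vivienne: 3 + 1 = 4 links.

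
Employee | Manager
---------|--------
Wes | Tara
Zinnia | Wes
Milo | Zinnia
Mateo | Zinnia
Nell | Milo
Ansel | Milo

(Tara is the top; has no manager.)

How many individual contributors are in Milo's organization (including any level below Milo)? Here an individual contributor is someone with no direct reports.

2

The people in Milo's organization with no one reporting to them are Ansel, Nell. That is 2.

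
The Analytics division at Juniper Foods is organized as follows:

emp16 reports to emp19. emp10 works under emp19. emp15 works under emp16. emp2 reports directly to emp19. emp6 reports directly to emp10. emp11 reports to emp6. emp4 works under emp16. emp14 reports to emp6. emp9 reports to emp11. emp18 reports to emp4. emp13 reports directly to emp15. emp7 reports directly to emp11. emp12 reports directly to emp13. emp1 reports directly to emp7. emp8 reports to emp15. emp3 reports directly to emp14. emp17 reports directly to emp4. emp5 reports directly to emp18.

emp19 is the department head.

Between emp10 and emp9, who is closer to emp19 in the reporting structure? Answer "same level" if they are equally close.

emp10 is 1 level below emp19; emp9 is 4. emp10 is higher.

emp10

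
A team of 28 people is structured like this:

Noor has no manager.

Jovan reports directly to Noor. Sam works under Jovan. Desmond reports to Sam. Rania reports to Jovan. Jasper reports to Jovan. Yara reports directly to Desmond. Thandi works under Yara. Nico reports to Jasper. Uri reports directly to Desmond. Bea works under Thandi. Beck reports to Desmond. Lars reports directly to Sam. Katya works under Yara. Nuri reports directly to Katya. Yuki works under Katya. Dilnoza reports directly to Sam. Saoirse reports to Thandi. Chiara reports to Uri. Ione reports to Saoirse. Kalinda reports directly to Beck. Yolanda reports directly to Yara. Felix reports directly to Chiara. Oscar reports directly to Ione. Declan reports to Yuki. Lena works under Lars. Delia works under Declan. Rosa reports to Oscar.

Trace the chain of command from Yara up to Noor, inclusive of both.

Yara -> Desmond -> Sam -> Jovan -> Noor

Yara reports to Desmond. Desmond reports to Sam. Sam reports to Jovan. Jovan reports to Noor. Noor is at the top.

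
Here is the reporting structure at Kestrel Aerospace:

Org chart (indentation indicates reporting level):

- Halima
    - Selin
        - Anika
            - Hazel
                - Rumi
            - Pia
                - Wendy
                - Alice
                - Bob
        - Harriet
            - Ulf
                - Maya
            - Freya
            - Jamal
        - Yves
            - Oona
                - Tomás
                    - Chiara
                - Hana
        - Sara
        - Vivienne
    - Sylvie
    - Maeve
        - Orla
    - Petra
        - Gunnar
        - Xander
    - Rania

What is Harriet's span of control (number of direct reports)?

3

Harriet directly manages Ulf, Freya, Jamal. That is 3 direct reports.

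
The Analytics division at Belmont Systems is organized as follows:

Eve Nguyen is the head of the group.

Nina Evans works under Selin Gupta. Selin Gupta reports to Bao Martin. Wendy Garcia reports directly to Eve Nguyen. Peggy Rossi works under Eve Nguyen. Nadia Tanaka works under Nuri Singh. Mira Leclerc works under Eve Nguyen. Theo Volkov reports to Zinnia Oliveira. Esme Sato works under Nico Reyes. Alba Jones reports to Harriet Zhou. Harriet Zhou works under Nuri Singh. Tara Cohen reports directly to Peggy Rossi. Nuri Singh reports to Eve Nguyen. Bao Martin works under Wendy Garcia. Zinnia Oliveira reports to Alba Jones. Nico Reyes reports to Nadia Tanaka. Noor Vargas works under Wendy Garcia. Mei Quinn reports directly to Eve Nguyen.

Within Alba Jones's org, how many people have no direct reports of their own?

1

The only person in Alba Jones's organization with no one reporting to them is Theo Volkov. That is 1.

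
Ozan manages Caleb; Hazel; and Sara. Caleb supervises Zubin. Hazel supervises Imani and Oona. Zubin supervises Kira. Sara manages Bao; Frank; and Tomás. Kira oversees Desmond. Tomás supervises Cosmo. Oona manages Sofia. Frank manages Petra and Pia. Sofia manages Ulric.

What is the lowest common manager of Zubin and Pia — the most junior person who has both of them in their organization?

Zubin's chain of managers is Caleb, Ozan. Pia's chain of managers is Frank, Sara, Ozan. The first manager that appears in both chains is Ozan.

Ozan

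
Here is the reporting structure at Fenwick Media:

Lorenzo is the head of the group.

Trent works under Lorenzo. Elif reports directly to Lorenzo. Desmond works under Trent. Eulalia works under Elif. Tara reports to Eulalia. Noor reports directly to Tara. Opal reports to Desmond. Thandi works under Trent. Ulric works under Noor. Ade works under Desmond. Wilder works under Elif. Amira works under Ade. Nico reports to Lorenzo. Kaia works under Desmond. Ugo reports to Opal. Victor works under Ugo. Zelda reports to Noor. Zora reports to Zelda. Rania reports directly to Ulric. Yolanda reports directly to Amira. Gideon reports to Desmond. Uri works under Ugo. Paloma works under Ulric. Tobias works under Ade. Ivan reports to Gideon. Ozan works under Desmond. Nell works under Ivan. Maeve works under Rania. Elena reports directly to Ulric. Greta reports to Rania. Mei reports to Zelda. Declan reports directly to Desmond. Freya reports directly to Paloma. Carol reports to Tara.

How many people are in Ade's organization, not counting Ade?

3

Ade directly manages Amira, Tobias. Under Amira: Yolanda (1). Tobias has no reports. So Ade's organization is 2 direct reports plus everyone under them: 2 + 1 = 3.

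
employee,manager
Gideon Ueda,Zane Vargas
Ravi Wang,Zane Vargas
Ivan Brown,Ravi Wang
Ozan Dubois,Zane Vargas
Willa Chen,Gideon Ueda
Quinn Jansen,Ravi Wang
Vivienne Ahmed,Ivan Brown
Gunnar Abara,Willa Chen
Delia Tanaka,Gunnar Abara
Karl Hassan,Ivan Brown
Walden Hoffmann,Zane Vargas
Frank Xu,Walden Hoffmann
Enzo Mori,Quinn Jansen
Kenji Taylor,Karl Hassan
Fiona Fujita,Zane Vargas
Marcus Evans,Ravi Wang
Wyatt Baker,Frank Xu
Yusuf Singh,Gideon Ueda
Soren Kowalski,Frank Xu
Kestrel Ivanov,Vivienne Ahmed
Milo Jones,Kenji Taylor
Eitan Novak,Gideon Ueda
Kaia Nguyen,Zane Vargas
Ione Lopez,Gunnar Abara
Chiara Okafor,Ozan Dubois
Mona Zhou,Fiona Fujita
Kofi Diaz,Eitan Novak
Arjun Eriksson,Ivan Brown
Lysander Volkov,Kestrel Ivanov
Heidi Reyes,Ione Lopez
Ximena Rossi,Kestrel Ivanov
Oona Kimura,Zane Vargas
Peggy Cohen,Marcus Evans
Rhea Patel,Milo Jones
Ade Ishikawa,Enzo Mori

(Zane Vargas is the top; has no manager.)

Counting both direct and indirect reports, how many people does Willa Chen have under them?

Willa Chen directly manages Gunnar Abara. Under Gunnar Abara: Ione Lopez, Heidi Reyes, Delia Tanaka (3). That's 4 in total.

4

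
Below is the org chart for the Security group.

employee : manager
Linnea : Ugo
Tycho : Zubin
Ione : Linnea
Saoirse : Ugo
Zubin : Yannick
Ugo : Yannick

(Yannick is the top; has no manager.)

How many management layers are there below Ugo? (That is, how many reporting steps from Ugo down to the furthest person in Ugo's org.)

The longest chain under Ugo runs Ugo → Linnea → Ione, which is 2 levels below Ugo.

2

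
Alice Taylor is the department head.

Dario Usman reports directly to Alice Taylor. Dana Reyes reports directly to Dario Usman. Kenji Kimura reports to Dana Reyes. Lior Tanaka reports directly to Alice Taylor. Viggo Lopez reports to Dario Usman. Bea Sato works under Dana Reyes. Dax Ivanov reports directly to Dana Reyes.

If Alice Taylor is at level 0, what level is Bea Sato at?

3

Chain from Bea Sato up to Alice Taylor: Bea Sato → Dana Reyes → Dario Usman → Alice Taylor. That is 3 steps up, so Bea Sato is 3 levels below Alice Taylor.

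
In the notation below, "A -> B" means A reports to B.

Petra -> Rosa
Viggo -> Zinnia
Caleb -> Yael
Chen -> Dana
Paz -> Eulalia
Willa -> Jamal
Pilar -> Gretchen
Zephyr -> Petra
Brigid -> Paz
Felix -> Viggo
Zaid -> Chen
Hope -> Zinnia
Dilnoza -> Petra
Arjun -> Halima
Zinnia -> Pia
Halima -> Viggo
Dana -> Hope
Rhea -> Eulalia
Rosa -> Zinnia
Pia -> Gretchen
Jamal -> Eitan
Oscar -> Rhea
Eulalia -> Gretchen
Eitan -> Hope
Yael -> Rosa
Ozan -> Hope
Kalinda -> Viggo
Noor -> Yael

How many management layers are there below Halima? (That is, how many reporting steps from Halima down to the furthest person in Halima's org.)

1

The longest chain under Halima runs Halima → Arjun, which is 1 level below Halima.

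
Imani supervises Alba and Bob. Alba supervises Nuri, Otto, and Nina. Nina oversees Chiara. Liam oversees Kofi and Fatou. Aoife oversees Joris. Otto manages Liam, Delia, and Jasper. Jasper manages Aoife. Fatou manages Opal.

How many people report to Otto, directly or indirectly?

8

Otto directly manages Liam, Delia, Jasper. Under Liam: Kofi, Fatou, Opal (3). Delia has no reports. Under Jasper: Aoife, Joris (2). So Otto's organization is 3 direct reports plus everyone under them: 4 + 1 + 3 = 8.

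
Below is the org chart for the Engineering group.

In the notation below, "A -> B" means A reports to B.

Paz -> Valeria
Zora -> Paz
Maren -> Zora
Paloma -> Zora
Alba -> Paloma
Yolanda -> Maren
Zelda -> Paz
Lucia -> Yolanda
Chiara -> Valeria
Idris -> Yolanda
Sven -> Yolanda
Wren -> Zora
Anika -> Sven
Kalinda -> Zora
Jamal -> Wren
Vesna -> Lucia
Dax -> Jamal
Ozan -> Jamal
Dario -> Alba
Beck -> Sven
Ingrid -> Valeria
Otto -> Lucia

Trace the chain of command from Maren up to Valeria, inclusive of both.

Maren reports to Zora. Zora reports to Paz. Paz reports to Valeria. Valeria is at the top.

Maren -> Zora -> Paz -> Valeria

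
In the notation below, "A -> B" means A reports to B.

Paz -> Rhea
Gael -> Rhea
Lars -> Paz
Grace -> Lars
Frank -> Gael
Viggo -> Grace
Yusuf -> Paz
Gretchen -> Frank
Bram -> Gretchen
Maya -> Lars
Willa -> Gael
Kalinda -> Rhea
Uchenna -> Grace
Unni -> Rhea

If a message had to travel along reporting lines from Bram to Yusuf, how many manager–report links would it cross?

6

Bram is 4 levels below Rhea, and Yusuf is 2 levels below Rhea (their lowest common manager). The shortest path runs up from Bram to Rhea and back down to Yusuf: 4 + 2 = 6 links.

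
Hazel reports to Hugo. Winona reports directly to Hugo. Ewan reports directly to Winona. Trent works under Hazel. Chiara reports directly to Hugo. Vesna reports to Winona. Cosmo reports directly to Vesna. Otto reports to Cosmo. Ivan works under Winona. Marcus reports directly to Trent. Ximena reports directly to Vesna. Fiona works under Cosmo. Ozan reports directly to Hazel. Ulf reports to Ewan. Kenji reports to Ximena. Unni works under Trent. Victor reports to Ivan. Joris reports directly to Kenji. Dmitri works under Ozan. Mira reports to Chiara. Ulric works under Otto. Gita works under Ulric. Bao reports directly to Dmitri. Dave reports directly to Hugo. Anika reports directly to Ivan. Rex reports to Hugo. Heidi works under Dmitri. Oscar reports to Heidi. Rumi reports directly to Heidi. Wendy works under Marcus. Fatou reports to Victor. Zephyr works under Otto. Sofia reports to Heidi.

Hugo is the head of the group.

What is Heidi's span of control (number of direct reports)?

Heidi directly manages Oscar, Rumi, Sofia. That is 3 direct reports.

3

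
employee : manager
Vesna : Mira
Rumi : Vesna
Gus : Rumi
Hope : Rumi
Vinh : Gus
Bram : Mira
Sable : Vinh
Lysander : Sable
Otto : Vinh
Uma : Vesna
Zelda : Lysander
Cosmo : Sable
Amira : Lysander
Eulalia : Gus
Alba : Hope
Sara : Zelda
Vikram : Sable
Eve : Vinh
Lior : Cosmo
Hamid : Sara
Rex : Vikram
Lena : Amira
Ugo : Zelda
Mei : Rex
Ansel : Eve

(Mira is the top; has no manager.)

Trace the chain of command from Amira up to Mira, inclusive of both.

Amira reports to Lysander. Lysander reports to Sable. Sable reports to Vinh. Vinh reports to Gus. Gus reports to Rumi. Rumi reports to Vesna. Vesna reports to Mira. Mira is at the top.

Amira -> Lysander -> Sable -> Vinh -> Gus -> Rumi -> Vesna -> Mira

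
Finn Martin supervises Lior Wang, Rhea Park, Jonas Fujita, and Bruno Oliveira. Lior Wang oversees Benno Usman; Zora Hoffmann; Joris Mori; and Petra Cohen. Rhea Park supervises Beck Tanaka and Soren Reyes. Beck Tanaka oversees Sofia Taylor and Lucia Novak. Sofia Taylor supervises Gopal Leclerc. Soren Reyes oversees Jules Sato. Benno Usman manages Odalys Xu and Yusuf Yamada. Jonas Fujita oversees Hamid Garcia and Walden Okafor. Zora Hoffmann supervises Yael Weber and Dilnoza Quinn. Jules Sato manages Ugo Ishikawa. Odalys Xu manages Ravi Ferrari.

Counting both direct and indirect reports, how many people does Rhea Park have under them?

7

Rhea Park directly manages Beck Tanaka, Soren Reyes. Under Beck Tanaka: Lucia Novak, Sofia Taylor, Gopal Leclerc (3). Under Soren Reyes: Jules Sato, Ugo Ishikawa (2). So Rhea Park's organization is 2 direct reports plus everyone under them: 4 + 3 = 7.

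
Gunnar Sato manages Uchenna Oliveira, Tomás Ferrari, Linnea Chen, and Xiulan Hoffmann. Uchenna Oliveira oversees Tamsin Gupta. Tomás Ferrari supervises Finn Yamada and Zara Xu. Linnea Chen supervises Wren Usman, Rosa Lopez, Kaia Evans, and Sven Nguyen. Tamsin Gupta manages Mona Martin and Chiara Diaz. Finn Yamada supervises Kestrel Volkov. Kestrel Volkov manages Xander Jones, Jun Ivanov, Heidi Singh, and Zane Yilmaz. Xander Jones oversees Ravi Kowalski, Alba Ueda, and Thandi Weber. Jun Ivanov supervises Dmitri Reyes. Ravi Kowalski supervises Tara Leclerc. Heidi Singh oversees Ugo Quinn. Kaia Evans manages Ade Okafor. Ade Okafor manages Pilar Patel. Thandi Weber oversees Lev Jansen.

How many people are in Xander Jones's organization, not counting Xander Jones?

Xander Jones directly manages Ravi Kowalski, Alba Ueda, Thandi Weber. Under Ravi Kowalski: Tara Leclerc (1). Alba Ueda has no reports. Under Thandi Weber: Lev Jansen (1). So Xander Jones's organization is 3 direct reports plus everyone under them: 2 + 1 + 2 = 5.

5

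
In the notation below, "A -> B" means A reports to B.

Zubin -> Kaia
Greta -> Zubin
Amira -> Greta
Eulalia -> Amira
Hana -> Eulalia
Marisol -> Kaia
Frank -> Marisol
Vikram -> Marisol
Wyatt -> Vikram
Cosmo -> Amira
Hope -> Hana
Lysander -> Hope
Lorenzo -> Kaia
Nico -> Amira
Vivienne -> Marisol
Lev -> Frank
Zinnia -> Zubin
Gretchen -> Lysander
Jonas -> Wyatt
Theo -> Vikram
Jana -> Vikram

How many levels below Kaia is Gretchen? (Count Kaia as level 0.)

Chain from Gretchen up to Kaia: Gretchen → Lysander → Hope → Hana → Eulalia → Amira → Greta → Zubin → Kaia. That is 8 steps up, so Gretchen is 8 levels below Kaia.

8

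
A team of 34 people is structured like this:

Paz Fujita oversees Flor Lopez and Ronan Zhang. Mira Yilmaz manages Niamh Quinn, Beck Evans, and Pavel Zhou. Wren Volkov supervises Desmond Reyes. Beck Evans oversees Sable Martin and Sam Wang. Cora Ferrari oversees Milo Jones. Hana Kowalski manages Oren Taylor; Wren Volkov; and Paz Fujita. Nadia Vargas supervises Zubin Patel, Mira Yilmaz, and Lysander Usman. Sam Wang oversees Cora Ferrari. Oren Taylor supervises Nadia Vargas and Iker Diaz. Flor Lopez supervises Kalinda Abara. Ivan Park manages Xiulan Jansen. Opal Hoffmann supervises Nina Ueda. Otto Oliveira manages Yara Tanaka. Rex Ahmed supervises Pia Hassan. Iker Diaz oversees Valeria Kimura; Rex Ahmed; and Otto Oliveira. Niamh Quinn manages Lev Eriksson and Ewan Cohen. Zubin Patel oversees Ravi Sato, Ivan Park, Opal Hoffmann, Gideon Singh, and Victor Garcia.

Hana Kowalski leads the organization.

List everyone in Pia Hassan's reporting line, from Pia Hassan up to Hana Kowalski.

Pia Hassan -> Rex Ahmed -> Iker Diaz -> Oren Taylor -> Hana Kowalski

Pia Hassan reports to Rex Ahmed. Rex Ahmed reports to Iker Diaz. Iker Diaz reports to Oren Taylor. Oren Taylor reports to Hana Kowalski. Hana Kowalski is at the top.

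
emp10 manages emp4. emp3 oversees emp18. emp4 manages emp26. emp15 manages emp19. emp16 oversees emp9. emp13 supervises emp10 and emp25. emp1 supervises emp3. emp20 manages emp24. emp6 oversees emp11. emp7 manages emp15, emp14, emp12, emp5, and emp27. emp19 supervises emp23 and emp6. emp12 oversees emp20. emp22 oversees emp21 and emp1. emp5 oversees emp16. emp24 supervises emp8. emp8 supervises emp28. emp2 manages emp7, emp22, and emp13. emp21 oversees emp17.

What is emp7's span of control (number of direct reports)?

5

emp7 directly manages emp15, emp14, emp12, emp5, emp27. That is 5 direct reports.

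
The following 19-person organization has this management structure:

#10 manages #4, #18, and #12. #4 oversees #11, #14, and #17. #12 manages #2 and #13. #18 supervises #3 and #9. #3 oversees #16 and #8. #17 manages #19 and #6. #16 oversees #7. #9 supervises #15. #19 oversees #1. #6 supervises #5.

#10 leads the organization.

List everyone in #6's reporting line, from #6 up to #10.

#6 -> #17 -> #4 -> #10

#6 reports to #17. #17 reports to #4. #4 reports to #10. #10 is at the top.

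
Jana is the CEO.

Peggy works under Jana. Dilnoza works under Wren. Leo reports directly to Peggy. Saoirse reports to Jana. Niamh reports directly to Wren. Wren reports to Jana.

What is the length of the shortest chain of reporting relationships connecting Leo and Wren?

3

Leo is 2 levels below Jana, and Wren is 1 level below Jana (their lowest common manager). The shortest path runs up from Leo to Jana and back down to Wren: 2 + 1 = 3 links.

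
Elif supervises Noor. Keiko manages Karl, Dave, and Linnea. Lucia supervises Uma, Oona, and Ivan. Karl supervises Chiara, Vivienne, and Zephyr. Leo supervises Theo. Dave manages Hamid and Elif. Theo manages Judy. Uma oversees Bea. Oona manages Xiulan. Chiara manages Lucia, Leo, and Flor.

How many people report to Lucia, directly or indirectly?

Lucia directly manages Uma, Oona, Ivan. Under Uma: Bea (1). Under Oona: Xiulan (1). Ivan has no reports. So Lucia's organization is 3 direct reports plus everyone under them: 2 + 2 + 1 = 5.

5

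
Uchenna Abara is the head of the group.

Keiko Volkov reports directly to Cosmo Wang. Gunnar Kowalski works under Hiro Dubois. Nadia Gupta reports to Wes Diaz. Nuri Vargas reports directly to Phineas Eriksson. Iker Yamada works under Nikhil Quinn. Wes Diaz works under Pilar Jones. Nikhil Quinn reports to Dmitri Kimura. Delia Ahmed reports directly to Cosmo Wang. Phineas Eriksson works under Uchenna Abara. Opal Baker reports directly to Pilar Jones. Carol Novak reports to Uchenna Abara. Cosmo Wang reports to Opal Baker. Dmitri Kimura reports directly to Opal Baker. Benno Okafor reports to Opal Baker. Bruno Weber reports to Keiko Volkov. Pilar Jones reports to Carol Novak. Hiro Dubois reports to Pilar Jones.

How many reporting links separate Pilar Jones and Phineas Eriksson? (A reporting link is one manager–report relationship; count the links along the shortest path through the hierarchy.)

Pilar Jones is 2 levels below Uchenna Abara, and Phineas Eriksson is 1 level below Uchenna Abara (their lowest common manager). The shortest path runs up from Pilar Jones to Uchenna Abara and back down to Phineas Eriksson: 2 + 1 = 3 links.

3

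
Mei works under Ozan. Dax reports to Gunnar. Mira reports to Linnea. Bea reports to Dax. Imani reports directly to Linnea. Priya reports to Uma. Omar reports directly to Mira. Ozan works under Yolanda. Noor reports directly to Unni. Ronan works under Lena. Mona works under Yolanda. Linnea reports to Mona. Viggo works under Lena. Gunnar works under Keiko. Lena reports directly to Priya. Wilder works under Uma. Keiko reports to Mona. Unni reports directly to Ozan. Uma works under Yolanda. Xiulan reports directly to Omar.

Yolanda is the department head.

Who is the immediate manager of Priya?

Priya reports directly to Uma.

Uma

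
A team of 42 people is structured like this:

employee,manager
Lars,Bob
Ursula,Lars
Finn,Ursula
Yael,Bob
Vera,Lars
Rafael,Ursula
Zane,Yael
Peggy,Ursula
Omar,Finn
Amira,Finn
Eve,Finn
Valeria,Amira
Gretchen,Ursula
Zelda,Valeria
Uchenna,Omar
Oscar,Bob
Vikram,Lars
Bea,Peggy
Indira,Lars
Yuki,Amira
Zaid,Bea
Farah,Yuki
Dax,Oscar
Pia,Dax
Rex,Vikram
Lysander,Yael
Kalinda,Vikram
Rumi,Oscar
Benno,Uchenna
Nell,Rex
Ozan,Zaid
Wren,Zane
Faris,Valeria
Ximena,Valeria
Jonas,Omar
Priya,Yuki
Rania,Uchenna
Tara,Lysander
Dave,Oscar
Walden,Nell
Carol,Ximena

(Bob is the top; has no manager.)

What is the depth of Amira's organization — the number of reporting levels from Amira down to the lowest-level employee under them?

3

The longest chain under Amira runs Amira → Valeria → Ximena → Carol, which is 3 levels below Amira.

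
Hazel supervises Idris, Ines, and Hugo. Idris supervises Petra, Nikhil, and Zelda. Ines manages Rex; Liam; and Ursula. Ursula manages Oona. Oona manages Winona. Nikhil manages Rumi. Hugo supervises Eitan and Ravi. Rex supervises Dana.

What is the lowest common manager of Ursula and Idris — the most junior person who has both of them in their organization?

Ursula's chain of managers is Ines, Hazel. Idris's chain of managers is Hazel. The first manager that appears in both chains is Hazel.

Hazel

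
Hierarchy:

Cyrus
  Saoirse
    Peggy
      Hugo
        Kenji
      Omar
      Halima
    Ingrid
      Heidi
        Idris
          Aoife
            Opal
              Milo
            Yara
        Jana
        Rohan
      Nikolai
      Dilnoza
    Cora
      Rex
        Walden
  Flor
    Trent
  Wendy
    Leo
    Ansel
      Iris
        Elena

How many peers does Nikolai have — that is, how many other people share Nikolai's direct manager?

2

Nikolai reports to Ingrid. Ingrid's other direct reports are Heidi, Dilnoza — 2 peers.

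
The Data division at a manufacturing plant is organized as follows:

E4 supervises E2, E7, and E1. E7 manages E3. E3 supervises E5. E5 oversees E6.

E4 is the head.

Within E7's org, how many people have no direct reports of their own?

1

The only person in E7's organization with no one reporting to them is E6. That is 1.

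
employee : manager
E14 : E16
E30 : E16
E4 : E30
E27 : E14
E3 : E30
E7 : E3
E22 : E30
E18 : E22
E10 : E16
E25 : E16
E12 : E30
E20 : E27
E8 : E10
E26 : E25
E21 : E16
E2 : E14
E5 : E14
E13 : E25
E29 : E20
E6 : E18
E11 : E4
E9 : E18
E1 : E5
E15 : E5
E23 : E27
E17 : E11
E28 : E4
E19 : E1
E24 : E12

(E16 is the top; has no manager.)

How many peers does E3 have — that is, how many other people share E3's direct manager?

E3 reports to E30. E30's other direct reports are E4, E22, E12 — 3 peers.

3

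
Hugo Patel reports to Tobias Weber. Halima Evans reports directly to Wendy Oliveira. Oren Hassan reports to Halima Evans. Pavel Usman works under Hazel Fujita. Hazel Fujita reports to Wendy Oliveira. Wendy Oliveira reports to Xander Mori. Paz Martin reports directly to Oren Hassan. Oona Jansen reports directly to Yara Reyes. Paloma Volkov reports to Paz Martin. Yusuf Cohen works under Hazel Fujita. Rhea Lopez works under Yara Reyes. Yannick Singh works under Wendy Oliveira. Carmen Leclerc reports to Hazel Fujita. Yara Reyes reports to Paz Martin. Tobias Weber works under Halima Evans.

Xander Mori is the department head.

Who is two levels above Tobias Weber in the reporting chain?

Tobias Weber reports to Halima Evans, and Halima Evans reports to Wendy Oliveira. So Tobias Weber's skip-level manager is Wendy Oliveira.

Wendy Oliveira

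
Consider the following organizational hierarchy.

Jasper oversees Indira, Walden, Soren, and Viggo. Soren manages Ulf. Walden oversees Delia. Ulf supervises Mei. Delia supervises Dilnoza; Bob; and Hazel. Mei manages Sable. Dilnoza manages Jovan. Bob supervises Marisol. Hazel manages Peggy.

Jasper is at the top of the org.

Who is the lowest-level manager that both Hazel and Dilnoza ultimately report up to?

Delia

Hazel's chain of managers is Delia, Walden, Jasper. Dilnoza's chain of managers is Delia, Walden, Jasper. The first manager that appears in both chains is Delia.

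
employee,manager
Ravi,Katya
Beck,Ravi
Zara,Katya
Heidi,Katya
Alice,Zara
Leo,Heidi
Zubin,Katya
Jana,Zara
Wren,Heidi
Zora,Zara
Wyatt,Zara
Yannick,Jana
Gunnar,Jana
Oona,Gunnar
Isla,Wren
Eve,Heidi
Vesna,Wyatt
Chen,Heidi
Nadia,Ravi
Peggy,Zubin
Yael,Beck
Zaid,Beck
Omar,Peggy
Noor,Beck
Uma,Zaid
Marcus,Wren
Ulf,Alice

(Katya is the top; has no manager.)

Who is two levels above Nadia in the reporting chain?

Katya

Nadia reports to Ravi, and Ravi reports to Katya. So Nadia's skip-level manager is Katya.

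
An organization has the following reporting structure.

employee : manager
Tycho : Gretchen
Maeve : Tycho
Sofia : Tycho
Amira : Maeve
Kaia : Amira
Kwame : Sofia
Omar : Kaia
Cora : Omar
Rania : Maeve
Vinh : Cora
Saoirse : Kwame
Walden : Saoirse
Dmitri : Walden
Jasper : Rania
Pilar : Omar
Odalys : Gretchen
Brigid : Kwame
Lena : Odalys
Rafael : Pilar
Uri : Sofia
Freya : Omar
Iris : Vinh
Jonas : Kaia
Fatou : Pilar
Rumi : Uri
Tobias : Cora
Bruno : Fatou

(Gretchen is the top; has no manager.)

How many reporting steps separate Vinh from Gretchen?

Chain from Vinh up to Gretchen: Vinh → Cora → Omar → Kaia → Amira → Maeve → Tycho → Gretchen. That is 7 steps up, so Vinh is 7 levels below Gretchen.

7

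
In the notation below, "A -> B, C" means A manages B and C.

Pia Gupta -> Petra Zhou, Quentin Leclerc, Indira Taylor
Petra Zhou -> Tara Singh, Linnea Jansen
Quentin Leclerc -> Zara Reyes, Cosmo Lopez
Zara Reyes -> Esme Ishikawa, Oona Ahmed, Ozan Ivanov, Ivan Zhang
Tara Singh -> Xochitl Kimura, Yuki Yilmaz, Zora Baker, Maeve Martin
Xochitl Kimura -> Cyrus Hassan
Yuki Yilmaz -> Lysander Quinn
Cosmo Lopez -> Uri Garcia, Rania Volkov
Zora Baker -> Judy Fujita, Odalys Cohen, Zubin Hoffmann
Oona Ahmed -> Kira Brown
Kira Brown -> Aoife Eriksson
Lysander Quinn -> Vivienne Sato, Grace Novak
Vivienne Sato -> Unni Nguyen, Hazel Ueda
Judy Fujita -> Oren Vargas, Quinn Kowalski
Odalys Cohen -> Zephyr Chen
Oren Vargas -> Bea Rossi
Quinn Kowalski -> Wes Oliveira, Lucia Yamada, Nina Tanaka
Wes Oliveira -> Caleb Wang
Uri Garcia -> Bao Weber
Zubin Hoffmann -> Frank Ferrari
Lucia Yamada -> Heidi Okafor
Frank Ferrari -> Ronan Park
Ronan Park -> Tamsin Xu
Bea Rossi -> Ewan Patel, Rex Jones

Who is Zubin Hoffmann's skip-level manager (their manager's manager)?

Tara Singh

Zubin Hoffmann reports to Zora Baker, and Zora Baker reports to Tara Singh. So Zubin Hoffmann's skip-level manager is Tara Singh.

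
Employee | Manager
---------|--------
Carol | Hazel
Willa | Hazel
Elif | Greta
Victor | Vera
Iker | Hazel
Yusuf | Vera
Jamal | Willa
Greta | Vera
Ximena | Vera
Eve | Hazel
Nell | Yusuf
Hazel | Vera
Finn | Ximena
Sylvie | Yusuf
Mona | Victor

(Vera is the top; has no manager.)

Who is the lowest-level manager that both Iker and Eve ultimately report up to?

Iker's chain of managers is Hazel, Vera. Eve's chain of managers is Hazel, Vera. The first manager that appears in both chains is Hazel.

Hazel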